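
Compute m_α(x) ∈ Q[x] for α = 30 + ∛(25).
m_α(x) = x^3 - 90x^2 + 2700x - 27025

Set β = α - 30 = ∛(25), so β^3 = 25. Then (α - 30)^3 - 25 = 0, i.e. α is a root of g(x) = (x - 30)^3 - 25 = x^3 - 90x^2 + 2700x - 27025. Since g(x) = h(x - 30) where h(x) = x^3 - 25, and h is irreducible over Q (because 25 is not a perfect cube, so h has no rational root, and a monic cubic with no rational root is irreducible), g is also irreducible (irreducibility is preserved under the substitution x → x - 30). Hence m_α(x) = x^3 - 90x^2 + 2700x - 27025.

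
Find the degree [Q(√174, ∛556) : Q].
[Q(√174, ∛556) : Q] = 6

Let L = Q(√174, ∛556). Since Q(√174) ⊂ L and [Q(√174):Q] = 2, the tower law gives 2 | [L:Q]. Likewise Q(∛556) ⊂ L with [Q(∛556):Q] = 3 (because 556 is not a perfect cube), so 3 | [L:Q]. As gcd(2,3) = 1, [L:Q] is divisible by 6. Conversely L is generated over Q by √174 and ∛556, so [L:Q] ≤ 2·3 = 6. Therefore [Q(√174, ∛556) : Q] = 6.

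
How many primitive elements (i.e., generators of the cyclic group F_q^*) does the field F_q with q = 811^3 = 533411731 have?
There are φ(533411730) = 134369280 primitive elements

F_q^* is cyclic of order q - 1 = 533411730. A cyclic group of order m has exactly φ(m) generators. Here m = 533411730 = 2 · 3^5 · 5 · 31 · 73 · 97, so the number of primitive elements is φ(533411730) = 134369280.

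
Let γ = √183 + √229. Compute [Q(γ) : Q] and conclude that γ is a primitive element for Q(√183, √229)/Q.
[Q(γ) : Q] = 4 (equivalently, Q(γ) = Q(√183, √229))

Obviously Q(γ) ⊆ Q(√183, √229), and [Q(√183, √229):Q] = 4 (since 183, 229 are distinct squarefree integers > 1 with 41907 not a perfect square). To show equality we compute the minimal polynomial of γ. From γ = √183 + √229: γ^2 = 183 + 2√(41907) + 229 = 412 + 2√(41907), so γ^2 - 412 = 2√(41907); squaring, (γ^2 - 412)^2 = 4·41907, i.e. γ^4 - 824γ^2 + 169744 - 167628 = 0, i.e. γ^4 - 824γ^2 + 2116 = 0. So γ is a root of x^4 - 824x^2 + 2116. This polynomial is irreducible over Q: it has no rational root (each ±√183 ± √229 is irrational), and any factorization into two quadratics over Q would force √(41907) ∈ Q (pairing opposite roots) or √183, √229 ∈ Q (other pairings), all impossible. Hence [Q(γ):Q] = 4 = [Q(√183, √229):Q], so Q(γ) = Q(√183, √229).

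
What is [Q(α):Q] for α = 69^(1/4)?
[Q(α):Q] = 4

α is a root of x^4 - 69. By Eisenstein's criterion at the prime p = 3 (which divides the constant term 69 but p^2 = 9 does not, since 69 is squarefree), x^4 - 69 is irreducible over Q. Hence [Q(α):Q] = 4.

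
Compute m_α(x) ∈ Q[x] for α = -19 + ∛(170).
m_α(x) = x^3 + 57x^2 + 1083x + 6689

Set β = α + 19 = ∛(170), so β^3 = 170. Then (α + 19)^3 - 170 = 0, i.e. α is a root of g(x) = (x + 19)^3 - 170 = x^3 + 57x^2 + 1083x + 6689. Since g(x) = h(x + 19) where h(x) = x^3 - 170, and h is irreducible over Q (because 170 is not a perfect cube, so h has no rational root, and a monic cubic with no rational root is irreducible), g is also irreducible (irreducibility is preserved under the substitution x → x + 19). Hence m_α(x) = x^3 + 57x^2 + 1083x + 6689.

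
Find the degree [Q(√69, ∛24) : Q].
[Q(√69, ∛24) : Q] = 6

Let L = Q(√69, ∛24). Since Q(√69) ⊂ L and [Q(√69):Q] = 2, the tower law gives 2 | [L:Q]. Likewise Q(∛24) ⊂ L with [Q(∛24):Q] = 3 (because 24 is not a perfect cube), so 3 | [L:Q]. As gcd(2,3) = 1, [L:Q] is divisible by 6. Conversely L is generated over Q by √69 and ∛24, so [L:Q] ≤ 2·3 = 6. Therefore [Q(√69, ∛24) : Q] = 6.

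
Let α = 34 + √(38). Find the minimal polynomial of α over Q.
m_α(x) = x^2 - 68x + 1118

From α - 34 = √(38), squaring gives (α - 34)^2 = 38, i.e. α^2 - 68α + 1156 = 38, so α^2 - 68α + 1118 = 0. The discriminant of x^2 - 68x + 1118 is (-68)^2 - 4·(1118) = 4624 - 4472 = 152, and 4·(38) is not a perfect square in Q since 38 is squarefree and ≠ 1. Hence x^2 - 68x + 1118 is irreducible over Q and is the minimal polynomial of α.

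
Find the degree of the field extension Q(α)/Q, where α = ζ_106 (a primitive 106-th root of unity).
[Q(α):Q] = 52

The minimal polynomial of ζ_106 over Q is the 106-th cyclotomic polynomial Φ_106(x), which is irreducible over Q and has degree φ(106) = 52. Hence [Q(α):Q] = φ(106) = 52.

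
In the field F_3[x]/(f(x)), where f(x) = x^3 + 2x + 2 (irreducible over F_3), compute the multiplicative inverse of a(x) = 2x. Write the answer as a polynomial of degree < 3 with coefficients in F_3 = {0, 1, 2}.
a(x)^(-1) ≡ 2x^2 + 1 (mod f(x))

Since f is irreducible over F_3, F_3[x]/(f) is a field and a(x) ≠ 0 has an inverse. Apply the extended Euclidean algorithm to f(x) and a(x) in F_3[x]: f(x) = (2x^2 + 1)·a(x) + (2). The last nonzero remainder is the constant 2 = gcd(f, a) in F_3. Back-substituting through the division chain expresses 2 = s(x)·a(x) + t(x)·f(x) with s(x) ≡ x^2 + 2 (mod f), so (x^2 + 2)·a(x) ≡ 2 (mod f). Multiplying by 2^(-1) ≡ 2 in F_3 gives a(x)^(-1) ≡ 2·(x^2 + 2) ≡ 2x^2 + 1 (mod f). Check: (2x)·(2x^2 + 1) = x^3 + 2x ≡ 1 (mod x^3 + 2x + 2).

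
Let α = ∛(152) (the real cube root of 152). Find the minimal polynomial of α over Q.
m_α(x) = x^3 - 152

α satisfies α^3 = 152, so x^3 - 152 annihilates α. By the rational root test, a rational root p/q (in lowest terms) of x^3 - 152 would satisfy p^3 = 152 q^3, forcing q = 1 and p^3 = 152; but 152 is not a perfect cube, contradiction. A monic cubic over Q with no rational root is irreducible (any nontrivial factorization would include a linear factor). Hence x^3 - 152 is the minimal polynomial of α, and in particular [Q(α):Q] = 3.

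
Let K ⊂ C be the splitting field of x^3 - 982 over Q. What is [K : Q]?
[K : Q] = 6

The roots of x^3 - 982 are ∛982, ω∛982, ω^2∛982 where ω = e^(2πi/3) is a primitive cube root of unity, so K = Q(∛982, ω). Now [Q(∛982):Q] = 3 (since 982 is not a perfect cube, x^3 - 982 is irreducible) and [Q(ω):Q] = 2. Both 2 and 3 divide [K:Q], and [K:Q] ≤ 3·2 = 6, so [K:Q] = 6. (Equivalently: Q(∛982) ⊂ R but ω ∉ R, so [K : Q(∛982)] = 2.)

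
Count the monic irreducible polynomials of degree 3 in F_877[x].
There are 224841752 monic irreducible polynomials of degree 3 over F_877

Each element of F_{877^3} that lies in no proper subfield is a root of exactly one monic irreducible of degree 3 over F_877, and each such polynomial has 3 distinct roots in F_{877^3}. By Möbius inversion the count is N_877(3) = (1/3) Σ_{d|3} μ(3/d) · 877^d = (1/3)(μ(3)·877^1 + μ(1)·877^3) = 674525256/3 = 224841752.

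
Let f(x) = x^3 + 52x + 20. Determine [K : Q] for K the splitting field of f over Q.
[K : Q] = 6

By the rational root test, any rational root of the monic integer polynomial f(x) = x^3 + 52x + 20 must be an integer dividing the constant term 20, i.e. one of ±{1, 2, 4, 5, 10, 20}. Evaluating: f(1) = 73, f(-1) = -33, f(2) = 132, f(-2) = -92, f(4) = 292, f(-4) = -252, f(5) = 405, f(-5) = -365, f(10) = 1540, f(-10) = -1500, f(20) = 9060, f(-20) = -9020; none is 0, so f has no rational root and is therefore irreducible over Q (a cubic with no linear factor over a field is irreducible). For an irreducible cubic, the Galois group is A_3 or S_3 according as the discriminant disc(f) = -4a^3 - 27b^2 = -4·(52)^3 - 27·(20)^2 = -573232 is or is not a square in Q. Here disc(f) = -573232 is not a perfect square in Q, so the Galois group of f over Q is not contained in A_3 and must be all of S_3. The splitting field has degree |S_3| = 6 over Q, so [K : Q] = 6.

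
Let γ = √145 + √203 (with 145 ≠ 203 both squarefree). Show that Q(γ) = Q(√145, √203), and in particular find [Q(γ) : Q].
[Q(γ) : Q] = 4 (equivalently, Q(γ) = Q(√145, √203))

Obviously Q(γ) ⊆ Q(√145, √203), and [Q(√145, √203):Q] = 4 (since 145, 203 are distinct squarefree integers > 1 with 29435 not a perfect square). To show equality we compute the minimal polynomial of γ. From γ = √145 + √203: γ^2 = 145 + 2√(29435) + 203 = 348 + 2√(29435), so γ^2 - 348 = 2√(29435); squaring, (γ^2 - 348)^2 = 4·29435, i.e. γ^4 - 696γ^2 + 121104 - 117740 = 0, i.e. γ^4 - 696γ^2 + 3364 = 0. So γ is a root of x^4 - 696x^2 + 3364. This polynomial is irreducible over Q: it has no rational root (each ±√145 ± √203 is irrational), and any factorization into two quadratics over Q would force √(29435) ∈ Q (pairing opposite roots) or √145, √203 ∈ Q (other pairings), all impossible. Hence [Q(γ):Q] = 4 = [Q(√145, √203):Q], so Q(γ) = Q(√145, √203).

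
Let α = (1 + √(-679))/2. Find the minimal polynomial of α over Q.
m_α(x) = x^2 - x + 170

From 2α - 1 = √(-679), squaring gives (2α - 1)^2 = -679, i.e. 4α^2 - 4α + 1 = -679, so α^2 - α + (1 + 679)/4 = 0. Since -679 ≡ 1 (mod 4), (1 + 679)/4 = 170 ∈ Z. The polynomial x^2 - x + 170 has discriminant 1 - 4·(170) = -679, which is not a perfect square in Q (d = -679 is squarefree and ≠ 1), so x^2 - x + 170 is irreducible over Q. It is the minimal polynomial of α.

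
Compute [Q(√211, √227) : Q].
[Q(√211, √227) : Q] = 4

[Q(√211):Q] = 2 (min poly x^2 - 211, irreducible since 211 is squarefree > 1). For the top step, suppose √227 ∈ Q(√211), say √227 = c + d√211 with c, d ∈ Q. Squaring: 227 = c^2 + 211d^2 + 2cd√211. Since √211 ∉ Q this forces 2cd = 0. If d = 0 then √227 = c ∈ Q, contradicting 227 squarefree > 1. If c = 0 then 227 = 211d^2, so 211·227 = (211d)^2 is a perfect square in Q — but 211·227 = 47897 is not a perfect square (since 211 and 227 are distinct squarefree integers). Contradiction. Hence √227 ∉ Q(√211), so x^2 - 227 stays irreducible over Q(√211) and [Q(√211, √227) : Q(√211)] = 2. By the tower law, [Q(√211, √227) : Q] = 2 · 2 = 4.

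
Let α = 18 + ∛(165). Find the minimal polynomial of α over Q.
m_α(x) = x^3 - 54x^2 + 972x - 5997

Set β = α - 18 = ∛(165), so β^3 = 165. Then (α - 18)^3 - 165 = 0, i.e. α is a root of g(x) = (x - 18)^3 - 165 = x^3 - 54x^2 + 972x - 5997. Since g(x) = h(x - 18) where h(x) = x^3 - 165, and h is irreducible over Q (because 165 is not a perfect cube, so h has no rational root, and a monic cubic with no rational root is irreducible), g is also irreducible (irreducibility is preserved under the substitution x → x - 18). Hence m_α(x) = x^3 - 54x^2 + 972x - 5997.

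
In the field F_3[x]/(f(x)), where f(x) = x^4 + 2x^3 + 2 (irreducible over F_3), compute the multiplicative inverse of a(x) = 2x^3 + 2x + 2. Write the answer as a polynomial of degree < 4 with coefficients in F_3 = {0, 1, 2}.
a(x)^(-1) ≡ 2x^3 + 2x^2 + 2x (mod f(x))

Since f is irreducible over F_3, F_3[x]/(f) is a field and a(x) ≠ 0 has an inverse. Apply the extended Euclidean algorithm to f(x) and a(x) in F_3[x]: f(x) = (2x + 1)·a(x) + (2x^2);  a(x) = (x)·(2x^2) + (2x + 2);  (2x^2) = (x + 2)·(2x + 2) + (2). The last nonzero remainder is the constant 2 = gcd(f, a) in F_3. Back-substituting through the division chain expresses 2 = s(x)·a(x) + t(x)·f(x) with s(x) ≡ x^3 + x^2 + x (mod f), so (x^3 + x^2 + x)·a(x) ≡ 2 (mod f). Multiplying by 2^(-1) ≡ 2 in F_3 gives a(x)^(-1) ≡ 2·(x^3 + x^2 + x) ≡ 2x^3 + 2x^2 + 2x (mod f). Check: (2x^3 + 2x + 2)·(2x^3 + 2x^2 + 2x) = x^6 + x^5 + 2x^4 + 2x^3 + 2x^2 + x ≡ 1 (mod x^4 + 2x^3 + 2).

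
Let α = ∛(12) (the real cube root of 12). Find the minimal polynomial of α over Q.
m_α(x) = x^3 - 12

α satisfies α^3 = 12, so x^3 - 12 annihilates α. By the rational root test, a rational root p/q (in lowest terms) of x^3 - 12 would satisfy p^3 = 12 q^3, forcing q = 1 and p^3 = 12; but 12 is not a perfect cube, contradiction. A monic cubic over Q with no rational root is irreducible (any nontrivial factorization would include a linear factor). Hence x^3 - 12 is the minimal polynomial of α, and in particular [Q(α):Q] = 3.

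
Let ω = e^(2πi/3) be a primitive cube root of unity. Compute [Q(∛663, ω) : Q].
[Q(∛663, ω) : Q] = 6

[Q(∛663):Q] = 3 (min poly x^3 - 663, irreducible since 663 is not a perfect cube). [Q(ω):Q] = 2 (min poly x^2 + x + 1). Since Q(∛663) ⊂ R and ω ∉ R, we have ω ∉ Q(∛663), so x^2 + x + 1 remains irreducible over Q(∛663) and [Q(∛663, ω) : Q(∛663)] = 2. By the tower law, [Q(∛663, ω) : Q] = 3 · 2 = 6. (In fact Q(∛663, ω) is the splitting field of x^3 - 663 over Q.)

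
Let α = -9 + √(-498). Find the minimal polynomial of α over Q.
m_α(x) = x^2 + 18x + 579

From α + 9 = √(-498), squaring gives (α + 9)^2 = -498, i.e. α^2 + 18α + 81 = -498, so α^2 + 18α + 579 = 0. The discriminant of x^2 + 18x + 579 is (18)^2 - 4·(579) = 324 - 2316 = -1992, and 4·(-498) is not a perfect square in Q since -498 is squarefree and ≠ 1. Hence x^2 + 18x + 579 is irreducible over Q and is the minimal polynomial of α.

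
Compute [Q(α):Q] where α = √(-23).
[Q(α):Q] = 2

[Q(α):Q] equals the degree of the minimal polynomial of α. Here α^2 = -23 and x^2 + 23 is irreducible (d = -23 is squarefree, ≠ 1, hence not a square), so deg(m_α) = 2. Thus [Q(α):Q] = 2.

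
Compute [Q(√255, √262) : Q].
[Q(√255, √262) : Q] = 4

[Q(√255):Q] = 2 (min poly x^2 - 255, irreducible since 255 is squarefree > 1). For the top step, suppose √262 ∈ Q(√255), say √262 = c + d√255 with c, d ∈ Q. Squaring: 262 = c^2 + 255d^2 + 2cd√255. Since √255 ∉ Q this forces 2cd = 0. If d = 0 then √262 = c ∈ Q, contradicting 262 squarefree > 1. If c = 0 then 262 = 255d^2, so 255·262 = (255d)^2 is a perfect square in Q — but 255·262 = 66810 is not a perfect square (since 255 and 262 are distinct squarefree integers). Contradiction. Hence √262 ∉ Q(√255), so x^2 - 262 stays irreducible over Q(√255) and [Q(√255, √262) : Q(√255)] = 2. By the tower law, [Q(√255, √262) : Q] = 2 · 2 = 4.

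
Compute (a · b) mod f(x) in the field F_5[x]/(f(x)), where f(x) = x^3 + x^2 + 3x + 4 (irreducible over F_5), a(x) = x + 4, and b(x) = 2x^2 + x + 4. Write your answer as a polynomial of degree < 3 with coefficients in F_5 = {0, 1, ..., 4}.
a · b ≡ 2x^2 + 2x + 3 (mod f(x))

Multiply in F_5[x]: a(x)·b(x) = (x + 4)·(2x^2 + x + 4) = 2x^3 + 4x^2 + 3x + 1. This has degree ≥ 3, so divide by f(x) over F_5: 2x^3 + 4x^2 + 3x + 1 = (2)·(x^3 + x^2 + 3x + 4) + (2x^2 + 2x + 3). Hence a·b ≡ 2x^2 + 2x + 3 (mod f). (F_5[x]/(f) is a field with 5^3 = 125 elements since f is irreducible of degree 3.)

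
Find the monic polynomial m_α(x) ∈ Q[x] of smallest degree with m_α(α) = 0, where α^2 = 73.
m_α(x) = x^2 - 73

α satisfies α^2 - 73 = 0, so x^2 - 73 annihilates α. Since d = 73 is squarefree and ≠ 1, it is not a perfect square in Q, so x^2 - 73 has no rational root and is therefore irreducible over Q (a degree-2 polynomial over a field is irreducible iff it has no root). Hence m_α(x) = x^2 - 73.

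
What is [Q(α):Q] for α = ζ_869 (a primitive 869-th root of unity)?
[Q(α):Q] = 780

The minimal polynomial of ζ_869 over Q is the 869-th cyclotomic polynomial Φ_869(x), which is irreducible over Q and has degree φ(869) = 780. Hence [Q(α):Q] = φ(869) = 780.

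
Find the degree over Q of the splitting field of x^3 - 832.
[K : Q] = 6

The roots of x^3 - 832 are ∛832, ω∛832, ω^2∛832 where ω = e^(2πi/3) is a primitive cube root of unity, so K = Q(∛832, ω). Now [Q(∛832):Q] = 3 (since 832 is not a perfect cube, x^3 - 832 is irreducible) and [Q(ω):Q] = 2. Both 2 and 3 divide [K:Q], and [K:Q] ≤ 3·2 = 6, so [K:Q] = 6. (Equivalently: Q(∛832) ⊂ R but ω ∉ R, so [K : Q(∛832)] = 2.)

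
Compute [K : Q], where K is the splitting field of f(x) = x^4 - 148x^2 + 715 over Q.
[K : Q] = 4

Solving the quadratic in x^2: x^2 = (148 ± √(148^2 - 4·715))/2 = (148 ± √19044)/2 = (148 ± 138)/2, giving x^2 = 143 or x^2 = 5. So f(x) = (x^2 - 143)(x^2 - 5) and the roots of f are ±√143, ±√5. Hence the splitting field is K = Q(√143, √5). Since 143 and 5 are distinct squarefree integers > 1, their product 715 is not a perfect square, so √5 ∉ Q(√143). By the tower law [K:Q] = [Q(√143,√5):Q(√143)] · [Q(√143):Q] = 2 · 2 = 4.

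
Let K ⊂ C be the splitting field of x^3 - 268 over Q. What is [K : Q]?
[K : Q] = 6

The roots of x^3 - 268 are ∛268, ω∛268, ω^2∛268 where ω = e^(2πi/3) is a primitive cube root of unity, so K = Q(∛268, ω). Now [Q(∛268):Q] = 3 (since 268 is not a perfect cube, x^3 - 268 is irreducible) and [Q(ω):Q] = 2. Both 2 and 3 divide [K:Q], and [K:Q] ≤ 3·2 = 6, so [K:Q] = 6. (Equivalently: Q(∛268) ⊂ R but ω ∉ R, so [K : Q(∛268)] = 2.)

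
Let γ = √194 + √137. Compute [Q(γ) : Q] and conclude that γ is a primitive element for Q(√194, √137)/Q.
[Q(γ) : Q] = 4 (equivalently, Q(γ) = Q(√194, √137))

Obviously Q(γ) ⊆ Q(√194, √137), and [Q(√194, √137):Q] = 4 (since 194, 137 are distinct squarefree integers > 1 with 26578 not a perfect square). To show equality we compute the minimal polynomial of γ. From γ = √194 + √137: γ^2 = 194 + 2√(26578) + 137 = 331 + 2√(26578), so γ^2 - 331 = 2√(26578); squaring, (γ^2 - 331)^2 = 4·26578, i.e. γ^4 - 662γ^2 + 109561 - 106312 = 0, i.e. γ^4 - 662γ^2 + 3249 = 0. So γ is a root of x^4 - 662x^2 + 3249. This polynomial is irreducible over Q: it has no rational root (each ±√194 ± √137 is irrational), and any factorization into two quadratics over Q would force √(26578) ∈ Q (pairing opposite roots) or √194, √137 ∈ Q (other pairings), all impossible. Hence [Q(γ):Q] = 4 = [Q(√194, √137):Q], so Q(γ) = Q(√194, √137).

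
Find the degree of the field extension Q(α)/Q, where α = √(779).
[Q(α):Q] = 2

[Q(α):Q] equals the degree of the minimal polynomial of α. Here α^2 = 779 and x^2 - 779 is irreducible (d = 779 is squarefree, ≠ 1, hence not a square), so deg(m_α) = 2. Thus [Q(α):Q] = 2.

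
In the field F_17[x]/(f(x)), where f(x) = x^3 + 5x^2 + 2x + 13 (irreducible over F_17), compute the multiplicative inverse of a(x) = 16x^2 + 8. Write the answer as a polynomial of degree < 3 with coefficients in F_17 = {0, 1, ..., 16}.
a(x)^(-1) ≡ 8x^2 + x + 4 (mod f(x))

Since f is irreducible over F_17, F_17[x]/(f) is a field and a(x) ≠ 0 has an inverse. Apply the extended Euclidean algorithm to f(x) and a(x) in F_17[x]: f(x) = (16x + 12)·a(x) + (10x + 2);  a(x) = (5x + 16)·(10x + 2) + (10). The last nonzero remainder is the constant 10 = gcd(f, a) in F_17. Back-substituting through the division chain expresses 10 = s(x)·a(x) + t(x)·f(x) with s(x) ≡ 12x^2 + 10x + 6 (mod f), so (12x^2 + 10x + 6)·a(x) ≡ 10 (mod f). Multiplying by 10^(-1) ≡ 12 in F_17 gives a(x)^(-1) ≡ 12·(12x^2 + 10x + 6) ≡ 8x^2 + x + 4 (mod f). Check: (16x^2 + 8)·(8x^2 + x + 4) = 9x^4 + 16x^3 + 9x^2 + 8x + 15 ≡ 1 (mod x^3 + 5x^2 + 2x + 13).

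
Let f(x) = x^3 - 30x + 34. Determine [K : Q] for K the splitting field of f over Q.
[K : Q] = 6

By the rational root test, any rational root of the monic integer polynomial f(x) = x^3 - 30x + 34 must be an integer dividing the constant term 34, i.e. one of ±{1, 2, 17, 34}. Evaluating: f(1) = 5, f(-1) = 63, f(2) = -18, f(-2) = 86, f(17) = 4437, f(-17) = -4369, f(34) = 38318, f(-34) = -38250; none is 0, so f has no rational root and is therefore irreducible over Q (a cubic with no linear factor over a field is irreducible). For an irreducible cubic, the Galois group is A_3 or S_3 according as the discriminant disc(f) = -4a^3 - 27b^2 = -4·(-30)^3 - 27·(34)^2 = 76788 is or is not a square in Q. Here disc(f) = 76788 is not a perfect square in Q, so the Galois group of f over Q is not contained in A_3 and must be all of S_3. The splitting field has degree |S_3| = 6 over Q, so [K : Q] = 6.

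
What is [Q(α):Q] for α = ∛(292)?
[Q(α):Q] = 3

The minimal polynomial of α is x^3 - 292, irreducible over Q since 292 is not a perfect cube (so x^3 - 292 has no rational root). Hence [Q(α):Q] = deg(m_α) = 3.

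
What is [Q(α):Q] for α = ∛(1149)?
[Q(α):Q] = 3

The minimal polynomial of α is x^3 - 1149, irreducible over Q since 1149 is not a perfect cube (so x^3 - 1149 has no rational root). Hence [Q(α):Q] = deg(m_α) = 3.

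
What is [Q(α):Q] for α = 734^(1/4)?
[Q(α):Q] = 4

α is a root of x^4 - 734. By Eisenstein's criterion at the prime p = 2 (which divides the constant term 734 but p^2 = 4 does not, since 734 is squarefree), x^4 - 734 is irreducible over Q. Hence [Q(α):Q] = 4.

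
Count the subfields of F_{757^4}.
F_{757^4} has 3 subfields

The subfields of F_{p^n} are exactly the fields F_{p^d} for d | n (each is the fixed field of the unique index-d subgroup of Gal(F_{p^n}/F_p) ≅ Z/nZ). The divisors of n = 4 are {1, 2, 4}, giving 3 subfields: F_{757^1}, F_{757^2}, F_{757^4}.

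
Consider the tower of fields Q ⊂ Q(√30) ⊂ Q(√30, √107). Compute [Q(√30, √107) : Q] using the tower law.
[Q(√30, √107) : Q] = 4

[Q(√30):Q] = 2 (min poly x^2 - 30, irreducible since 30 is squarefree > 1). For the top step, suppose √107 ∈ Q(√30), say √107 = c + d√30 with c, d ∈ Q. Squaring: 107 = c^2 + 30d^2 + 2cd√30. Since √30 ∉ Q this forces 2cd = 0. If d = 0 then √107 = c ∈ Q, contradicting 107 squarefree > 1. If c = 0 then 107 = 30d^2, so 30·107 = (30d)^2 is a perfect square in Q — but 30·107 = 3210 is not a perfect square (since 30 and 107 are distinct squarefree integers). Contradiction. Hence √107 ∉ Q(√30), so x^2 - 107 stays irreducible over Q(√30) and [Q(√30, √107) : Q(√30)] = 2. By the tower law, [Q(√30, √107) : Q] = 2 · 2 = 4.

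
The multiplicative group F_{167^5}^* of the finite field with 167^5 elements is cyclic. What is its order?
|F_{167^5}^*| = 129891985606

F_{167^5} has 167^5 = 129891985607 elements; its multiplicative group consists of all nonzero elements, so |F_{167^5}^*| = 129891985607 - 1 = 129891985606. (It is cyclic since any finite subgroup of the multiplicative group of a field is cyclic.)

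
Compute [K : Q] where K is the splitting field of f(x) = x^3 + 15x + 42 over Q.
[K : Q] = 6

By the rational root test, any rational root of the monic integer polynomial f(x) = x^3 + 15x + 42 must be an integer dividing the constant term 42, i.e. one of ±{1, 2, 3, 6, 7, 14, 21, 42}. Evaluating: f(1) = 58, f(-1) = 26, f(2) = 80, f(-2) = 4, f(3) = 114, f(-3) = -30, f(6) = 348, f(-6) = -264, f(7) = 490, f(-7) = -406, f(14) = 2996, f(-14) = -2912, f(21) = 9618, f(-21) = -9534, f(42) = 74760, f(-42) = -74676; none is 0, so f has no rational root and is therefore irreducible over Q (a cubic with no linear factor over a field is irreducible). For an irreducible cubic, the Galois group is A_3 or S_3 according as the discriminant disc(f) = -4a^3 - 27b^2 = -4·(15)^3 - 27·(42)^2 = -61128 is or is not a square in Q. Here disc(f) = -61128 is not a perfect square in Q, so the Galois group of f over Q is not contained in A_3 and must be all of S_3. The splitting field has degree |S_3| = 6 over Q, so [K : Q] = 6.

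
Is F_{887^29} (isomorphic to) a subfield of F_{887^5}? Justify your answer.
No: F_{887^29} is not a subfield of F_{887^5}

F_{p^m} embeds in F_{p^n} iff m | n. Here 29 ∤ 5 (since 5 = 0·29 + 5 with remainder 5 ≠ 0), so F_{887^29} is not a subfield of F_{887^5}. Equivalently: if it were, the tower law would give 29 = [F_{887^29}:F_887] dividing [F_{887^5}:F_887] = 5, contradiction.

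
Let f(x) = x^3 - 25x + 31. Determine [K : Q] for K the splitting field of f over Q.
[K : Q] = 6

By the rational root test, any rational root of the monic integer polynomial f(x) = x^3 - 25x + 31 must be an integer dividing the constant term 31, i.e. one of ±{1, 31}. Evaluating: f(1) = 7, f(-1) = 55, f(31) = 29047, f(-31) = -28985; none is 0, so f has no rational root and is therefore irreducible over Q (a cubic with no linear factor over a field is irreducible). For an irreducible cubic, the Galois group is A_3 or S_3 according as the discriminant disc(f) = -4a^3 - 27b^2 = -4·(-25)^3 - 27·(31)^2 = 36553 is or is not a square in Q. Here disc(f) = 36553 is not a perfect square in Q, so the Galois group of f over Q is not contained in A_3 and must be all of S_3. The splitting field has degree |S_3| = 6 over Q, so [K : Q] = 6.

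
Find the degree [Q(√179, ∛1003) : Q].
[Q(√179, ∛1003) : Q] = 6

Let L = Q(√179, ∛1003). Since Q(√179) ⊂ L and [Q(√179):Q] = 2, the tower law gives 2 | [L:Q]. Likewise Q(∛1003) ⊂ L with [Q(∛1003):Q] = 3 (because 1003 is not a perfect cube), so 3 | [L:Q]. As gcd(2,3) = 1, [L:Q] is divisible by 6. Conversely L is generated over Q by √179 and ∛1003, so [L:Q] ≤ 2·3 = 6. Therefore [Q(√179, ∛1003) : Q] = 6.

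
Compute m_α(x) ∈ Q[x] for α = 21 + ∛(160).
m_α(x) = x^3 - 63x^2 + 1323x - 9421

Set β = α - 21 = ∛(160), so β^3 = 160. Then (α - 21)^3 - 160 = 0, i.e. α is a root of g(x) = (x - 21)^3 - 160 = x^3 - 63x^2 + 1323x - 9421. Since g(x) = h(x - 21) where h(x) = x^3 - 160, and h is irreducible over Q (because 160 is not a perfect cube, so h has no rational root, and a monic cubic with no rational root is irreducible), g is also irreducible (irreducibility is preserved under the substitution x → x - 21). Hence m_α(x) = x^3 - 63x^2 + 1323x - 9421.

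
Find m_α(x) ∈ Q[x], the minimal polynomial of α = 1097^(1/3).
m_α(x) = x^3 - 1097

α satisfies α^3 = 1097, so x^3 - 1097 annihilates α. By the rational root test, a rational root p/q (in lowest terms) of x^3 - 1097 would satisfy p^3 = 1097 q^3, forcing q = 1 and p^3 = 1097; but 1097 is not a perfect cube, contradiction. A monic cubic over Q with no rational root is irreducible (any nontrivial factorization would include a linear factor). Hence x^3 - 1097 is the minimal polynomial of α, and in particular [Q(α):Q] = 3.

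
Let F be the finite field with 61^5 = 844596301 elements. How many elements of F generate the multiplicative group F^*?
There are φ(844596300) = 223496000 primitive elements

F_q^* is cyclic of order q - 1 = 844596300. A cyclic group of order m has exactly φ(m) generators. Here m = 844596300 = 2^2 · 3 · 5^2 · 131 · 21491, so the number of primitive elements is φ(844596300) = 223496000.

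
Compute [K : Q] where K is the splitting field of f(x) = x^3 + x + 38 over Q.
[K : Q] = 6

By the rational root test, any rational root of the monic integer polynomial f(x) = x^3 + x + 38 must be an integer dividing the constant term 38, i.e. one of ±{1, 2, 19, 38}. Evaluating: f(1) = 40, f(-1) = 36, f(2) = 48, f(-2) = 28, f(19) = 6916, f(-19) = -6840, f(38) = 54948, f(-38) = -54872; none is 0, so f has no rational root and is therefore irreducible over Q (a cubic with no linear factor over a field is irreducible). For an irreducible cubic, the Galois group is A_3 or S_3 according as the discriminant disc(f) = -4a^3 - 27b^2 = -4·(1)^3 - 27·(38)^2 = -38992 is or is not a square in Q. Here disc(f) = -38992 is not a perfect square in Q, so the Galois group of f over Q is not contained in A_3 and must be all of S_3. The splitting field has degree |S_3| = 6 over Q, so [K : Q] = 6.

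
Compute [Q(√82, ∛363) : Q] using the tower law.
[Q(√82, ∛363) : Q] = 6

Let L = Q(√82, ∛363). Since Q(√82) ⊂ L and [Q(√82):Q] = 2, the tower law gives 2 | [L:Q]. Likewise Q(∛363) ⊂ L with [Q(∛363):Q] = 3 (because 363 is not a perfect cube), so 3 | [L:Q]. As gcd(2,3) = 1, [L:Q] is divisible by 6. Conversely L is generated over Q by √82 and ∛363, so [L:Q] ≤ 2·3 = 6. Therefore [Q(√82, ∛363) : Q] = 6.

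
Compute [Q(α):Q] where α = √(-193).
[Q(α):Q] = 2

[Q(α):Q] equals the degree of the minimal polynomial of α. Here α^2 = -193 and x^2 + 193 is irreducible (d = -193 is squarefree, ≠ 1, hence not a square), so deg(m_α) = 2. Thus [Q(α):Q] = 2.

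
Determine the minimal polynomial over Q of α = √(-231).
m_α(x) = x^2 + 231

α satisfies α^2 + 231 = 0, so x^2 + 231 annihilates α. Since d = -231 is squarefree and ≠ 1, it is not a perfect square in Q, so x^2 + 231 has no rational root and is therefore irreducible over Q (a degree-2 polynomial over a field is irreducible iff it has no root). Hence m_α(x) = x^2 + 231.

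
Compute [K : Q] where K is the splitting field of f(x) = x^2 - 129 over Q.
[K : Q] = 2

f(x) = x^2 - 129 factors as (x - √129)(x + √129). The splitting field is K = Q(√129). Since 129 is squarefree and > 1, it is not a perfect square, so x^2 - 129 is irreducible over Q and [Q(√129) : Q] = 2. Hence [K : Q] = 2.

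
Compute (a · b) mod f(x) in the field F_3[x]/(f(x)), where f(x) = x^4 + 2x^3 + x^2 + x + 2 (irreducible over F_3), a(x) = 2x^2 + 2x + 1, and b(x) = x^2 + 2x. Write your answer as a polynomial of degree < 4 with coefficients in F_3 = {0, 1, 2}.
a · b ≡ 2x^3 + 2 (mod f(x))

Multiply in F_3[x]: a(x)·b(x) = (2x^2 + 2x + 1)·(x^2 + 2x) = 2x^4 + 2x^2 + 2x. This has degree ≥ 4, so divide by f(x) over F_3: 2x^4 + 2x^2 + 2x = (2)·(x^4 + 2x^3 + x^2 + x + 2) + (2x^3 + 2). Hence a·b ≡ 2x^3 + 2 (mod f). (F_3[x]/(f) is a field with 3^4 = 81 elements since f is irreducible of degree 4.)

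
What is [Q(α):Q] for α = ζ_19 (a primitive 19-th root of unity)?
[Q(α):Q] = 18

The minimal polynomial of ζ_19 over Q is the 19-th cyclotomic polynomial Φ_19(x), which is irreducible over Q and has degree φ(19) = 18. Hence [Q(α):Q] = φ(19) = 18.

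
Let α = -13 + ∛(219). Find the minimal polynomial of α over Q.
m_α(x) = x^3 + 39x^2 + 507x + 1978

Set β = α + 13 = ∛(219), so β^3 = 219. Then (α + 13)^3 - 219 = 0, i.e. α is a root of g(x) = (x + 13)^3 - 219 = x^3 + 39x^2 + 507x + 1978. Since g(x) = h(x + 13) where h(x) = x^3 - 219, and h is irreducible over Q (because 219 is not a perfect cube, so h has no rational root, and a monic cubic with no rational root is irreducible), g is also irreducible (irreducibility is preserved under the substitution x → x + 13). Hence m_α(x) = x^3 + 39x^2 + 507x + 1978.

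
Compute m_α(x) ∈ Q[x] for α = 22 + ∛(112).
m_α(x) = x^3 - 66x^2 + 1452x - 10760

Set β = α - 22 = ∛(112), so β^3 = 112. Then (α - 22)^3 - 112 = 0, i.e. α is a root of g(x) = (x - 22)^3 - 112 = x^3 - 66x^2 + 1452x - 10760. Since g(x) = h(x - 22) where h(x) = x^3 - 112, and h is irreducible over Q (because 112 is not a perfect cube, so h has no rational root, and a monic cubic with no rational root is irreducible), g is also irreducible (irreducibility is preserved under the substitution x → x - 22). Hence m_α(x) = x^3 - 66x^2 + 1452x - 10760.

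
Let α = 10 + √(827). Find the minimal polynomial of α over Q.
m_α(x) = x^2 - 20x - 727

From α - 10 = √(827), squaring gives (α - 10)^2 = 827, i.e. α^2 - 20α + 100 = 827, so α^2 - 20α - 727 = 0. The discriminant of x^2 - 20x - 727 is (-20)^2 - 4·(-727) = 400 + 2908 = 3308, and 4·(827) is not a perfect square in Q since 827 is squarefree and ≠ 1. Hence x^2 - 20x - 727 is irreducible over Q and is the minimal polynomial of α.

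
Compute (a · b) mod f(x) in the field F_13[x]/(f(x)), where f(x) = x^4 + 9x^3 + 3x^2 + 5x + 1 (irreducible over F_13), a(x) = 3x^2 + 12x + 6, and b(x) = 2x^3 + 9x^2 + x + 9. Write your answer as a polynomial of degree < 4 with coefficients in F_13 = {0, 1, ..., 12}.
a · b ≡ 2x^3 + 7x^2 + 6x + 5 (mod f(x))

Multiply in F_13[x]: a(x)·b(x) = (3x^2 + 12x + 6)·(2x^3 + 9x^2 + x + 9) = 6x^5 + 12x^4 + 6x^3 + 2x^2 + 10x + 2. This has degree ≥ 4, so divide by f(x) over F_13: 6x^5 + 12x^4 + 6x^3 + 2x^2 + 10x + 2 = (6x + 10)·(x^4 + 9x^3 + 3x^2 + 5x + 1) + (2x^3 + 7x^2 + 6x + 5). Hence a·b ≡ 2x^3 + 7x^2 + 6x + 5 (mod f). (F_13[x]/(f) is a field with 13^4 = 28561 elements since f is irreducible of degree 4.)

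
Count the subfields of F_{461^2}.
F_{461^2} has 2 subfields

The subfields of F_{p^n} are exactly the fields F_{p^d} for d | n (each is the fixed field of the unique index-d subgroup of Gal(F_{p^n}/F_p) ≅ Z/nZ). The divisors of n = 2 are {1, 2}, giving 2 subfields: F_{461^1}, F_{461^2}.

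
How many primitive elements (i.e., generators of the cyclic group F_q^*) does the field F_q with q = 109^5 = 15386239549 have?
There are φ(15386239548) = 4937112000 primitive elements

F_q^* is cyclic of order q - 1 = 15386239548. A cyclic group of order m has exactly φ(m) generators. Here m = 15386239548 = 2^2 · 3^3 · 31 · 191 · 24061, so the number of primitive elements is φ(15386239548) = 4937112000.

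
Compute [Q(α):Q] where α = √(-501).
[Q(α):Q] = 2

[Q(α):Q] equals the degree of the minimal polynomial of α. Here α^2 = -501 and x^2 + 501 is irreducible (d = -501 is squarefree, ≠ 1, hence not a square), so deg(m_α) = 2. Thus [Q(α):Q] = 2.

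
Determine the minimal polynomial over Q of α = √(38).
m_α(x) = x^2 - 38

α satisfies α^2 - 38 = 0, so x^2 - 38 annihilates α. Since d = 38 is squarefree and ≠ 1, it is not a perfect square in Q, so x^2 - 38 has no rational root and is therefore irreducible over Q (a degree-2 polynomial over a field is irreducible iff it has no root). Hence m_α(x) = x^2 - 38.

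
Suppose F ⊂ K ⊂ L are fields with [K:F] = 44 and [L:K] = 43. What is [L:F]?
[L:F] = 1892

The tower law says that for any tower of field extensions F ⊂ K ⊂ L with finite degrees, [L:F] = [L:K] · [K:F]. Here this gives [L:F] = 43 · 44 = 1892.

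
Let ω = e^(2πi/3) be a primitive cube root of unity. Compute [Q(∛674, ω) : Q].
[Q(∛674, ω) : Q] = 6

[Q(∛674):Q] = 3 (min poly x^3 - 674, irreducible since 674 is not a perfect cube). [Q(ω):Q] = 2 (min poly x^2 + x + 1). Since Q(∛674) ⊂ R and ω ∉ R, we have ω ∉ Q(∛674), so x^2 + x + 1 remains irreducible over Q(∛674) and [Q(∛674, ω) : Q(∛674)] = 2. By the tower law, [Q(∛674, ω) : Q] = 3 · 2 = 6. (In fact Q(∛674, ω) is the splitting field of x^3 - 674 over Q.)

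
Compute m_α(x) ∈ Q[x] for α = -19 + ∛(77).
m_α(x) = x^3 + 57x^2 + 1083x + 6782

Set β = α + 19 = ∛(77), so β^3 = 77. Then (α + 19)^3 - 77 = 0, i.e. α is a root of g(x) = (x + 19)^3 - 77 = x^3 + 57x^2 + 1083x + 6782. Since g(x) = h(x + 19) where h(x) = x^3 - 77, and h is irreducible over Q (because 77 is not a perfect cube, so h has no rational root, and a monic cubic with no rational root is irreducible), g is also irreducible (irreducibility is preserved under the substitution x → x + 19). Hence m_α(x) = x^3 + 57x^2 + 1083x + 6782.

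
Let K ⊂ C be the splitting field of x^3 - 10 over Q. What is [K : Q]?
[K : Q] = 6

The roots of x^3 - 10 are ∛10, ω∛10, ω^2∛10 where ω = e^(2πi/3) is a primitive cube root of unity, so K = Q(∛10, ω). Now [Q(∛10):Q] = 3 (since 10 is not a perfect cube, x^3 - 10 is irreducible) and [Q(ω):Q] = 2. Both 2 and 3 divide [K:Q], and [K:Q] ≤ 3·2 = 6, so [K:Q] = 6. (Equivalently: Q(∛10) ⊂ R but ω ∉ R, so [K : Q(∛10)] = 2.)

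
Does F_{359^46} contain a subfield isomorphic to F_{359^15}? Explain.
No: F_{359^15} is not a subfield of F_{359^46}

F_{p^m} embeds in F_{p^n} iff m | n. Here 15 ∤ 46 (since 46 = 3·15 + 1 with remainder 1 ≠ 0), so F_{359^15} is not a subfield of F_{359^46}. Equivalently: if it were, the tower law would give 15 = [F_{359^15}:F_359] dividing [F_{359^46}:F_359] = 46, contradiction.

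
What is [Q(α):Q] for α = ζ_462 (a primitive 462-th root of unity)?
[Q(α):Q] = 120

The minimal polynomial of ζ_462 over Q is the 462-th cyclotomic polynomial Φ_462(x), which is irreducible over Q and has degree φ(462) = 120. Hence [Q(α):Q] = φ(462) = 120.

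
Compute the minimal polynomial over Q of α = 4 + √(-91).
m_α(x) = x^2 - 8x + 107

From α - 4 = √(-91), squaring gives (α - 4)^2 = -91, i.e. α^2 - 8α + 16 = -91, so α^2 - 8α + 107 = 0. The discriminant of x^2 - 8x + 107 is (-8)^2 - 4·(107) = 64 - 428 = -364, and 4·(-91) is not a perfect square in Q since -91 is squarefree and ≠ 1. Hence x^2 - 8x + 107 is irreducible over Q and is the minimal polynomial of α.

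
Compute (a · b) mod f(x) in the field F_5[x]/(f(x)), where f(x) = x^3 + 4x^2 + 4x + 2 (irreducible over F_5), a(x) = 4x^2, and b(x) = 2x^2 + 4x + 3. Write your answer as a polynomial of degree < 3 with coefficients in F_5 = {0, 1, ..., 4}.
a · b ≡ 4x^2 + 3x + 2 (mod f(x))

Multiply in F_5[x]: a(x)·b(x) = (4x^2)·(2x^2 + 4x + 3) = 3x^4 + x^3 + 2x^2. This has degree ≥ 3, so divide by f(x) over F_5: 3x^4 + x^3 + 2x^2 = (3x + 4)·(x^3 + 4x^2 + 4x + 2) + (4x^2 + 3x + 2). Hence a·b ≡ 4x^2 + 3x + 2 (mod f). (F_5[x]/(f) is a field with 5^3 = 125 elements since f is irreducible of degree 3.)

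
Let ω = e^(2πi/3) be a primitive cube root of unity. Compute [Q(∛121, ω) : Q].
[Q(∛121, ω) : Q] = 6

[Q(∛121):Q] = 3 (min poly x^3 - 121, irreducible since 121 is not a perfect cube). [Q(ω):Q] = 2 (min poly x^2 + x + 1). Since Q(∛121) ⊂ R and ω ∉ R, we have ω ∉ Q(∛121), so x^2 + x + 1 remains irreducible over Q(∛121) and [Q(∛121, ω) : Q(∛121)] = 2. By the tower law, [Q(∛121, ω) : Q] = 3 · 2 = 6. (In fact Q(∛121, ω) is the splitting field of x^3 - 121 over Q.)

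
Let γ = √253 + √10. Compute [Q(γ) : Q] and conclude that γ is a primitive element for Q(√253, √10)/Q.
[Q(γ) : Q] = 4 (equivalently, Q(γ) = Q(√253, √10))

Obviously Q(γ) ⊆ Q(√253, √10), and [Q(√253, √10):Q] = 4 (since 253, 10 are distinct squarefree integers > 1 with 2530 not a perfect square). To show equality we compute the minimal polynomial of γ. From γ = √253 + √10: γ^2 = 253 + 2√(2530) + 10 = 263 + 2√(2530), so γ^2 - 263 = 2√(2530); squaring, (γ^2 - 263)^2 = 4·2530, i.e. γ^4 - 526γ^2 + 69169 - 10120 = 0, i.e. γ^4 - 526γ^2 + 59049 = 0. So γ is a root of x^4 - 526x^2 + 59049. This polynomial is irreducible over Q: it has no rational root (each ±√253 ± √10 is irrational), and any factorization into two quadratics over Q would force √(2530) ∈ Q (pairing opposite roots) or √253, √10 ∈ Q (other pairings), all impossible. Hence [Q(γ):Q] = 4 = [Q(√253, √10):Q], so Q(γ) = Q(√253, √10).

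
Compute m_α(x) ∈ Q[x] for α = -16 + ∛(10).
m_α(x) = x^3 + 48x^2 + 768x + 4086

Set β = α + 16 = ∛(10), so β^3 = 10. Then (α + 16)^3 - 10 = 0, i.e. α is a root of g(x) = (x + 16)^3 - 10 = x^3 + 48x^2 + 768x + 4086. Since g(x) = h(x + 16) where h(x) = x^3 - 10, and h is irreducible over Q (because 10 is not a perfect cube, so h has no rational root, and a monic cubic with no rational root is irreducible), g is also irreducible (irreducibility is preserved under the substitution x → x + 16). Hence m_α(x) = x^3 + 48x^2 + 768x + 4086.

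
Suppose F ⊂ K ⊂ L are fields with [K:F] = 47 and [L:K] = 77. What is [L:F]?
[L:F] = 3619

The tower law says that for any tower of field extensions F ⊂ K ⊂ L with finite degrees, [L:F] = [L:K] · [K:F]. Here this gives [L:F] = 77 · 47 = 3619.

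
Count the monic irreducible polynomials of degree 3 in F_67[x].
There are 100232 monic irreducible polynomials of degree 3 over F_67

Each element of F_{67^3} that lies in no proper subfield is a root of exactly one monic irreducible of degree 3 over F_67, and each such polynomial has 3 distinct roots in F_{67^3}. By Möbius inversion the count is N_67(3) = (1/3) Σ_{d|3} μ(3/d) · 67^d = (1/3)(μ(3)·67^1 + μ(1)·67^3) = 300696/3 = 100232.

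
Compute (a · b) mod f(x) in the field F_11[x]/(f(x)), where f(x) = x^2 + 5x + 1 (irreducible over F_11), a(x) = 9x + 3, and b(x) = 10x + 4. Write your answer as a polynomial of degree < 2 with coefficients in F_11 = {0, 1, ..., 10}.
a · b ≡ x + 10 (mod f(x))

Multiply in F_11[x]: a(x)·b(x) = (9x + 3)·(10x + 4) = 2x^2 + 1. This has degree ≥ 2, so divide by f(x) over F_11: 2x^2 + 1 = (2)·(x^2 + 5x + 1) + (x + 10). Hence a·b ≡ x + 10 (mod f). (F_11[x]/(f) is a field with 11^2 = 121 elements since f is irreducible of degree 2.)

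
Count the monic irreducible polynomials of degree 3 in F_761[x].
There are 146903440 monic irreducible polynomials of degree 3 over F_761

Each element of F_{761^3} that lies in no proper subfield is a root of exactly one monic irreducible of degree 3 over F_761, and each such polynomial has 3 distinct roots in F_{761^3}. By Möbius inversion the count is N_761(3) = (1/3) Σ_{d|3} μ(3/d) · 761^d = (1/3)(μ(3)·761^1 + μ(1)·761^3) = 440710320/3 = 146903440.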